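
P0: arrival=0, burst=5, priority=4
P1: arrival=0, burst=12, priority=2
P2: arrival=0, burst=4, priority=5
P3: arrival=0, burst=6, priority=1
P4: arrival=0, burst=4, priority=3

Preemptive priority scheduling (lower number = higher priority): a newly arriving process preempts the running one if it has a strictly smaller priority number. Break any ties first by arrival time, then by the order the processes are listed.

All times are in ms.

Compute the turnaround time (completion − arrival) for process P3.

6

Timeline: | P3 0-6 | P1 6-18 | P4 18-22 | P0 22-27 | P2 27-31 |
Completion: P0=27  P1=18  P2=31  P3=6  P4=22
Turnaround(P3) = completion − arrival = 6 − 0 = 6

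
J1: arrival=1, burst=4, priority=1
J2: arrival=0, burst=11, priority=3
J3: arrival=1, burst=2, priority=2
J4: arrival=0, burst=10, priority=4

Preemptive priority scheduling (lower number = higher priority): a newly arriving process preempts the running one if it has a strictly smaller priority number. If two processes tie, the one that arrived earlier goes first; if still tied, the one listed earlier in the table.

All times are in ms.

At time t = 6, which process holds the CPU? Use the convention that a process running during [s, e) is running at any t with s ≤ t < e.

J3

Schedule: | J2 0-1 | J1 1-5 | J3 5-7 | J2 7-17 | J4 17-27 |
Completion: J1=5  J2=17  J3=7  J4=27
Turnaround (C−A): J1=4  J2=17  J3=6  J4=27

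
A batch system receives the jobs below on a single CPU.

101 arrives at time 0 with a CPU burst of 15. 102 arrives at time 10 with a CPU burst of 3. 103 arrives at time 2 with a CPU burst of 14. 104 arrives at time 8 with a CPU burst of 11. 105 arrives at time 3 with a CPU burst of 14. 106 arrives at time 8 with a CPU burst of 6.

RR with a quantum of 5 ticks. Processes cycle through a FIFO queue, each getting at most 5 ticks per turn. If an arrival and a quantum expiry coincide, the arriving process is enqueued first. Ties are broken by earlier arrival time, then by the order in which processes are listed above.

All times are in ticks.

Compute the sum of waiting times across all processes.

Schedule: | 101 0-5 | 103 5-10 | 105 10-15 | 101 15-20 | 104 20-25 | 106 25-30 | 102 30-33 | 103 33-38 | 105 38-43 | 101 43-48 | 104 48-53 | 106 53-54 | 103 54-58 | 105 58-62 | 104 62-63 |
Completion: 101=48  102=33  103=58  104=63  105=62  106=54
Turnaround (C−A): 101=48  102=23  103=56  104=55  105=59  106=46
Waiting = turnaround − burst: 101=33, 102=20, 103=42, 104=44, 105=45, 106=40
Total waiting = 33 + 20 + 42 + 44 + 45 + 40 = 224

224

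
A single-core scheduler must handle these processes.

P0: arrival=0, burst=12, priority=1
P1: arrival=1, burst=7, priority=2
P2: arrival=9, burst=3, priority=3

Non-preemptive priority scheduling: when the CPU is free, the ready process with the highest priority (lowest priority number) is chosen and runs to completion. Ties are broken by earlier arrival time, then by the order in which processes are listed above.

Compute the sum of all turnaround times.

Timeline: | P0 0-12 | P1 12-19 | P2 19-22 |
Completion: P0=12  P1=19  P2=22
Turnaround (C−A): P0=12  P1=18  P2=13
Turnaround = completion − arrival: P0=12, P1=18, P2=13
Total turnaround = 12 + 18 + 13 = 43

43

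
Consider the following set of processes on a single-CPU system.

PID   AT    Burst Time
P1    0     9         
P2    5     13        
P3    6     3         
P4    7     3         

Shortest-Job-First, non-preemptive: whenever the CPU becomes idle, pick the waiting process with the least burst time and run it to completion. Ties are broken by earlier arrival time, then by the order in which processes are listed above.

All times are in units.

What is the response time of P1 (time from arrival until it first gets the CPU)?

0

Schedule: | P1 0-9 | P3 9-12 | P4 12-15 | P2 15-28 |
Completion: P1=9  P2=28  P3=12  P4=15
Response(P1) = first start − arrival = 0 − 0 = 0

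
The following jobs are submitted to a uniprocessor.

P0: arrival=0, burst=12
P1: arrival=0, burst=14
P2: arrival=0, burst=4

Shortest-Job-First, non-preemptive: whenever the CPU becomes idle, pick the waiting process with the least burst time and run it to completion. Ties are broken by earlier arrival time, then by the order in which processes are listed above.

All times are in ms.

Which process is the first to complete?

Gantt: | P2 0-4 | P0 4-16 | P1 16-30 |
Completion: P0=16  P1=30  P2=4
Finish order: P2 → P0 → P1

P2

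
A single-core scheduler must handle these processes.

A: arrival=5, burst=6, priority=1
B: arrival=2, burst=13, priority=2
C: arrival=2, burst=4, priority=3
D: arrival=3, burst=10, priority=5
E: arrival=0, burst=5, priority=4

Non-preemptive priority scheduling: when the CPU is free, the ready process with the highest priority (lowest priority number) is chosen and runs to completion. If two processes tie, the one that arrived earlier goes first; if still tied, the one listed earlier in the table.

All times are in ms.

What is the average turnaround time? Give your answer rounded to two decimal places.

18.80

Gantt: | E 0-5 | A 5-11 | B 11-24 | C 24-28 | D 28-38 |
Completion: A=11  B=24  C=28  D=38  E=5
Turnaround (C−A): A=6  B=22  C=26  D=35  E=5
Turnaround times: A=6, B=22, C=26, D=35, E=5
Average turnaround = (6+22+26+35+5) / 5 = 94/5 = 18.80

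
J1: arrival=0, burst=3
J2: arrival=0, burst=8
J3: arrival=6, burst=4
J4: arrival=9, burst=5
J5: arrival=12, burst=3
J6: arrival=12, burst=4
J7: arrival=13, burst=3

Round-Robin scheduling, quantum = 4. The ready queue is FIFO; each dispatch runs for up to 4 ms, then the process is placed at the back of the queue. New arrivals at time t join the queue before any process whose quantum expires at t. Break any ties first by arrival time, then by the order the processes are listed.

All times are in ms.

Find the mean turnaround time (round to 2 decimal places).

Schedule: | J1 0-3 | J2 3-7 | J3 7-11 | J2 11-15 | J4 15-19 | J5 19-22 | J6 22-26 | J7 26-29 | J4 29-30 |
Completion: J1=3  J2=15  J3=11  J4=30  J5=22  J6=26  J7=29
Turnaround times: J1=3, J2=15, J3=5, J4=21, J5=10, J6=14, J7=16
Average turnaround = (3+15+5+21+10+14+16) / 7 = 84/7 = 12.00

12.00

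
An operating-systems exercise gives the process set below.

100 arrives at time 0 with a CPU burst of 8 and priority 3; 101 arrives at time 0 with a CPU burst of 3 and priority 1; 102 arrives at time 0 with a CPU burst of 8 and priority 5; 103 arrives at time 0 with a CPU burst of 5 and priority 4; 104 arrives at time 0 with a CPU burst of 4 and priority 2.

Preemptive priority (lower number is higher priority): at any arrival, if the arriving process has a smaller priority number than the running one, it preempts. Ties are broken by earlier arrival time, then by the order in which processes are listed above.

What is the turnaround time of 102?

Schedule: | 101 0-3 | 104 3-7 | 100 7-15 | 103 15-20 | 102 20-28 |
Completion: 100=15  101=3  102=28  103=20  104=7
Turnaround(102) = completion − arrival = 28 − 0 = 28

28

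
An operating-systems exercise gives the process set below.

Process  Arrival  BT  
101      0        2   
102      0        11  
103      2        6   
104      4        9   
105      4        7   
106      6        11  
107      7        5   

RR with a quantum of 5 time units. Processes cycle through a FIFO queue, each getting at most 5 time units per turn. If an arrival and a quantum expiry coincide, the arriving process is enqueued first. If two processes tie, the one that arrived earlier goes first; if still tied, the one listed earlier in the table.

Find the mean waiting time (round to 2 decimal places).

Schedule: | 101 0-2 | 102 2-7 | 103 7-12 | 104 12-17 | 105 17-22 | 106 22-27 | 107 27-32 | 102 32-37 | 103 37-38 | 104 38-42 | 105 42-44 | 106 44-49 | 102 49-50 | 106 50-51 |
Completion: 101=2  102=50  103=38  104=42  105=44  106=51  107=32
Turnaround (C−A): 101=2  102=50  103=36  104=38  105=40  106=45  107=25
Waiting times: 101=0, 102=39, 103=30, 104=29, 105=33, 106=34, 107=20
Average waiting = (0+39+30+29+33+34+20) / 7 = 185/7 = 26.43

26.43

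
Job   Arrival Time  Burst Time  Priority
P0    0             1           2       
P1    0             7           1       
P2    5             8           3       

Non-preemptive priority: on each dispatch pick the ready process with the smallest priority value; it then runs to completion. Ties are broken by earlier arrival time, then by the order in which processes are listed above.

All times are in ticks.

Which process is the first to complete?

Schedule: | P1 0-7 | P0 7-8 | P2 8-16 |
Completion: P0=8  P1=7  P2=16
Finish order: P1 → P0 → P2

P1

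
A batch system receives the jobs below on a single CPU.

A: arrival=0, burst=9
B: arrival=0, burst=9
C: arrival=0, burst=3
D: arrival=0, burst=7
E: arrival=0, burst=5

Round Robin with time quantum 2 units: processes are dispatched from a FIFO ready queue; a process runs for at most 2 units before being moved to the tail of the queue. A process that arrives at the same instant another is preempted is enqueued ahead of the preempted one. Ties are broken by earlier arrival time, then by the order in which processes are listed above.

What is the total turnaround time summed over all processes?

137

Timeline: | A 0-2 | B 2-4 | C 4-6 | D 6-8 | E 8-10 | A 10-12 | B 12-14 | C 14-15 | D 15-17 | E 17-19 | A 19-21 | B 21-23 | D 23-25 | E 25-26 | A 26-28 | B 28-30 | D 30-31 | A 31-32 | B 32-33 |
Completion: A=32  B=33  C=15  D=31  E=26
Turnaround = completion − arrival: A=32, B=33, C=15, D=31, E=26
Total turnaround = 32 + 33 + 15 + 31 + 26 = 137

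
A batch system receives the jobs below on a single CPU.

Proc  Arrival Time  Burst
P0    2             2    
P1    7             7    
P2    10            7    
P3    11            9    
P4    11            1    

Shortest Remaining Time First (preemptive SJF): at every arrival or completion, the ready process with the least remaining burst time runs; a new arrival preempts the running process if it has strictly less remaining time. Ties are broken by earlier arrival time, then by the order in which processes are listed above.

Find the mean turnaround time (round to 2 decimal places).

Schedule: | idle 0-2 | P0 2-4 | idle 4-7 | P1 7-11 | P4 11-12 | P1 12-15 | P2 15-22 | P3 22-31 |
Completion: P0=4  P1=15  P2=22  P3=31  P4=12
Turnaround (C−A): P0=2  P1=8  P2=12  P3=20  P4=1
Turnaround times: P0=2, P1=8, P2=12, P3=20, P4=1
Average turnaround = (2+8+12+20+1) / 5 = 43/5 = 8.60

8.60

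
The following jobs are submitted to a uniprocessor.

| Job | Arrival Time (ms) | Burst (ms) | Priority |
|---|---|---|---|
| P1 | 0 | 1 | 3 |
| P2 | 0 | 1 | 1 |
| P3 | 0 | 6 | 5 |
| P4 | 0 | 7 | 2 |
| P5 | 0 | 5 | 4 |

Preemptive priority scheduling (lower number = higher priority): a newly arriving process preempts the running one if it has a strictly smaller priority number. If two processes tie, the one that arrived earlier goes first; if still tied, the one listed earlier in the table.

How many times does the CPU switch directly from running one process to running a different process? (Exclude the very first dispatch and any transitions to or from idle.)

4

Timeline: | P2 0-1 | P4 1-8 | P1 8-9 | P5 9-14 | P3 14-20 |
Completion: P1=9  P2=1  P3=20  P4=8  P5=14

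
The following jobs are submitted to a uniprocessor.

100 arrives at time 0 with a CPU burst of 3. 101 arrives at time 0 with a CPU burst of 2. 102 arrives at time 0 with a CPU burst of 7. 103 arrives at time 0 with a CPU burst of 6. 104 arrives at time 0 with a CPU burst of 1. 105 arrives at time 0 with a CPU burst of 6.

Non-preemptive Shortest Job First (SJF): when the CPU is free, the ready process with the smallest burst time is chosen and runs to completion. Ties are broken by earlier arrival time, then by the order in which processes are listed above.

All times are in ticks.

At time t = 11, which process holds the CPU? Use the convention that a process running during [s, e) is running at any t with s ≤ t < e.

Timeline: | 104 0-1 | 101 1-3 | 100 3-6 | 103 6-12 | 105 12-18 | 102 18-25 |
Completion: 100=6  101=3  102=25  103=12  104=1  105=18
Turnaround (C−A): 100=6  101=3  102=25  103=12  104=1  105=18

103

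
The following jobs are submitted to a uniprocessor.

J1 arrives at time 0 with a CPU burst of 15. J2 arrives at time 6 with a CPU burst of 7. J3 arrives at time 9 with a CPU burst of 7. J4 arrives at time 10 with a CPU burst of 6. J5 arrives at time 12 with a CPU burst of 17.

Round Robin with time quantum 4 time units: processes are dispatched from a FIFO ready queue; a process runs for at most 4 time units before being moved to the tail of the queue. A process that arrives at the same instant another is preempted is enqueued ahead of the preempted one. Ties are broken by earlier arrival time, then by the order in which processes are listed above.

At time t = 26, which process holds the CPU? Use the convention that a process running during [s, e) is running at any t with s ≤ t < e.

Timeline: | J1 0-8 | J2 8-12 | J1 12-16 | J3 16-20 | J4 20-24 | J5 24-28 | J2 28-31 | J1 31-34 | J3 34-37 | J4 37-39 | J5 39-52 |
Completion: J1=34  J2=31  J3=37  J4=39  J5=52

J5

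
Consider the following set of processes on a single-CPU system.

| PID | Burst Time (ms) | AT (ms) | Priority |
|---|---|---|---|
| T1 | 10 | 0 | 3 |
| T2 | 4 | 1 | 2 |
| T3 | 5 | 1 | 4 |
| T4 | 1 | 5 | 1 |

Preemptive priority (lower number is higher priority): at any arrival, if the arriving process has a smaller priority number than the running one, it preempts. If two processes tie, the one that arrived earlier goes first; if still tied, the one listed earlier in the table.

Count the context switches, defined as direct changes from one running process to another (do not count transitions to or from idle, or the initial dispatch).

4

Timeline: | T1 0-1 | T2 1-5 | T4 5-6 | T1 6-15 | T3 15-20 |
Completion: T1=15  T2=5  T3=20  T4=6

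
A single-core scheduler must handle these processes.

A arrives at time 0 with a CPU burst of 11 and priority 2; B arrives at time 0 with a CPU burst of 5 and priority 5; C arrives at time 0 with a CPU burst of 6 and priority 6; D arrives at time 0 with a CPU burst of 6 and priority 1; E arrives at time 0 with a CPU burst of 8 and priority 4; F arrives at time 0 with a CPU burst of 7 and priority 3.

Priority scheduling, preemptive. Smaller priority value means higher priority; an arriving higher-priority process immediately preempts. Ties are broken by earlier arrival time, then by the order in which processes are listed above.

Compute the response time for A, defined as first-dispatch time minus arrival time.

6

Timeline: | D 0-6 | A 6-17 | F 17-24 | E 24-32 | B 32-37 | C 37-43 |
Completion: A=17  B=37  C=43  D=6  E=32  F=24
Turnaround (C−A): A=17  B=37  C=43  D=6  E=32  F=24
Response(A) = first start − arrival = 6 − 0 = 6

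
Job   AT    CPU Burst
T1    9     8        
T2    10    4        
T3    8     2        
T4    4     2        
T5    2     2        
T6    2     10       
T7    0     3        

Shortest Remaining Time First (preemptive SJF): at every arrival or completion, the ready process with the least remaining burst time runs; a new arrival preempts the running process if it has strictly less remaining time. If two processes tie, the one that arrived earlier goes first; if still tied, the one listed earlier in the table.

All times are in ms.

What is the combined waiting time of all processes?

26

Timeline: | T7 0-3 | T5 3-5 | T4 5-7 | T6 7-8 | T3 8-10 | T2 10-14 | T1 14-22 | T6 22-31 |
Completion: T1=22  T2=14  T3=10  T4=7  T5=5  T6=31  T7=3
Turnaround (C−A): T1=13  T2=4  T3=2  T4=3  T5=3  T6=29  T7=3
Waiting = turnaround − burst: T1=5, T2=0, T3=0, T4=1, T5=1, T6=19, T7=0
Total waiting = 5 + 0 + 0 + 1 + 1 + 19 + 0 = 26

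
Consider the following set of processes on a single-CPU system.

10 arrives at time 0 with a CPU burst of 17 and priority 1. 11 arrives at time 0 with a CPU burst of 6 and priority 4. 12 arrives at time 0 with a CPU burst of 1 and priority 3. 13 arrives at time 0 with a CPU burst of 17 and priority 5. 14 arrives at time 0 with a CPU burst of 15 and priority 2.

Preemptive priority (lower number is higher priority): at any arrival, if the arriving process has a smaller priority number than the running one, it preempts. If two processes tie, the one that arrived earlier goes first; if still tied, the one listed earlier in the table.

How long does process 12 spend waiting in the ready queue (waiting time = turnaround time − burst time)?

32

Timeline: | 10 0-17 | 14 17-32 | 12 32-33 | 11 33-39 | 13 39-56 |
Completion: 10=17  11=39  12=33  13=56  14=32
Turnaround (C−A): 10=17  11=39  12=33  13=56  14=32
Waiting(12) = turnaround − burst = 33 − 1 = 32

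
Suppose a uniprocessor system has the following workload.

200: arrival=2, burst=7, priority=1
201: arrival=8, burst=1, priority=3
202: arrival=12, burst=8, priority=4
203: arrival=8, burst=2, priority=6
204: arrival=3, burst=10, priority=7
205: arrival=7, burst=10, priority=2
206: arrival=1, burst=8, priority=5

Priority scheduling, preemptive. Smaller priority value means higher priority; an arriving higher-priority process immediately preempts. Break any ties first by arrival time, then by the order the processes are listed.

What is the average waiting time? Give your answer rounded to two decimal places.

Gantt: | idle 0-1 | 206 1-2 | 200 2-9 | 205 9-19 | 201 19-20 | 202 20-28 | 206 28-35 | 203 35-37 | 204 37-47 |
Completion: 200=9  201=20  202=28  203=37  204=47  205=19  206=35
Waiting times: 200=0, 201=11, 202=8, 203=27, 204=34, 205=2, 206=26
Average waiting = (0+11+8+27+34+2+26) / 7 = 108/7 = 15.43

15.43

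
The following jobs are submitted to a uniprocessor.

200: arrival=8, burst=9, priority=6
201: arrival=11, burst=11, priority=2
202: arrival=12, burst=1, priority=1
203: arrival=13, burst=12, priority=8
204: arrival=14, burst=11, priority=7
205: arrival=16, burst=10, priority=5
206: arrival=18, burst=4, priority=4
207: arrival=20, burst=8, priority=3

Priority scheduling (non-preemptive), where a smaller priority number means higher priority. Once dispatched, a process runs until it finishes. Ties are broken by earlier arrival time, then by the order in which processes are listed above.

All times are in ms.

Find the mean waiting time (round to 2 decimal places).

Timeline: | idle 0-8 | 200 8-17 | 202 17-18 | 201 18-29 | 207 29-37 | 206 37-41 | 205 41-51 | 204 51-62 | 203 62-74 |
Completion: 200=17  201=29  202=18  203=74  204=62  205=51  206=41  207=37
Turnaround (C−A): 200=9  201=18  202=6  203=61  204=48  205=35  206=23  207=17
Waiting times: 200=0, 201=7, 202=5, 203=49, 204=37, 205=25, 206=19, 207=9
Average waiting = (0+7+5+49+37+25+19+9) / 8 = 151/8 = 18.88

18.88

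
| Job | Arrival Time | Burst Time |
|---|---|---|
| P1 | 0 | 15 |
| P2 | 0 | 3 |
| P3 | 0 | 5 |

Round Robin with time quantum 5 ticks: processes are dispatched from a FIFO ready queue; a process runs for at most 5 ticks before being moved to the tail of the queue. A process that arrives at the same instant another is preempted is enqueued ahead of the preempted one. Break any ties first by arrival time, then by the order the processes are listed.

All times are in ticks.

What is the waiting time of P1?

Schedule: | P1 0-5 | P2 5-8 | P3 8-13 | P1 13-23 |
Completion: P1=23  P2=8  P3=13
Turnaround (C−A): P1=23  P2=8  P3=13
Waiting(P1) = turnaround − burst = 23 − 15 = 8

8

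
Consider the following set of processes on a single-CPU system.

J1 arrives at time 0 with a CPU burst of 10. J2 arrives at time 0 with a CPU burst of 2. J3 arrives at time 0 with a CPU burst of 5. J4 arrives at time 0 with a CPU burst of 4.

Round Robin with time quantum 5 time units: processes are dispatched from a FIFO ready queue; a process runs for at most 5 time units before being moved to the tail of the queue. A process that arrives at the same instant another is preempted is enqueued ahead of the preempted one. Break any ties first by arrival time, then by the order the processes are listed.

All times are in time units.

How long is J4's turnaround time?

16

Schedule: | J1 0-5 | J2 5-7 | J3 7-12 | J4 12-16 | J1 16-21 |
Completion: J1=21  J2=7  J3=12  J4=16
Turnaround(J4) = completion − arrival = 16 − 0 = 16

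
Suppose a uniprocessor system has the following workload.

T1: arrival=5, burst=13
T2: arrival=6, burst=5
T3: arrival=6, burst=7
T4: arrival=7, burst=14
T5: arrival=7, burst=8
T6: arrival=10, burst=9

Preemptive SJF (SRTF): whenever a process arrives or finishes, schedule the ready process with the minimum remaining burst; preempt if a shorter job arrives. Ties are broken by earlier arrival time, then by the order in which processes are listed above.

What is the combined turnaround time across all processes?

157

Schedule: | idle 0-5 | T1 5-6 | T2 6-11 | T3 11-18 | T5 18-26 | T6 26-35 | T1 35-47 | T4 47-61 |
Completion: T1=47  T2=11  T3=18  T4=61  T5=26  T6=35
Turnaround (C−A): T1=42  T2=5  T3=12  T4=54  T5=19  T6=25
Turnaround = completion − arrival: T1=42, T2=5, T3=12, T4=54, T5=19, T6=25
Total turnaround = 42 + 5 + 12 + 54 + 19 + 25 = 157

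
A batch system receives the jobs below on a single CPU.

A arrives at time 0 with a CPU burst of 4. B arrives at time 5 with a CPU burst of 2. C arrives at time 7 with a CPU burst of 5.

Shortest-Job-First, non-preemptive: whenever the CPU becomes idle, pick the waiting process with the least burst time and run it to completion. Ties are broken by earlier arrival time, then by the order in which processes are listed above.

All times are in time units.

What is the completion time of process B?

Timeline: | A 0-4 | idle 4-5 | B 5-7 | C 7-12 |
Completion: A=4  B=7  C=12

7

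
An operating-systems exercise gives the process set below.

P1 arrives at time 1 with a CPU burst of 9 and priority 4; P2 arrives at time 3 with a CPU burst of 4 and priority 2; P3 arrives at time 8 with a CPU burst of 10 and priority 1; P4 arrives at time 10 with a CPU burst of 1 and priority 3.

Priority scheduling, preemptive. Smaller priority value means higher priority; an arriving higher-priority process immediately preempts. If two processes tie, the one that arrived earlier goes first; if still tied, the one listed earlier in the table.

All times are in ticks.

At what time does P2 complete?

7

Schedule: | idle 0-1 | P1 1-3 | P2 3-7 | P1 7-8 | P3 8-18 | P4 18-19 | P1 19-25 |
Completion: P1=25  P2=7  P3=18  P4=19
Turnaround (C−A): P1=24  P2=4  P3=10  P4=9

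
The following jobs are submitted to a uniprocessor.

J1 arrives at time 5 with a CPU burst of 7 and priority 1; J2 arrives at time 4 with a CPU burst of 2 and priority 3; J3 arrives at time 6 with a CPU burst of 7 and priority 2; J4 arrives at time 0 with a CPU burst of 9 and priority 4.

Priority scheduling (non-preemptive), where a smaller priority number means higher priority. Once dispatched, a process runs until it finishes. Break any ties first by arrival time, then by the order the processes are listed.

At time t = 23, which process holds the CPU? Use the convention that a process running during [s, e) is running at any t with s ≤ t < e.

Gantt: | J4 0-9 | J1 9-16 | J3 16-23 | J2 23-25 |
Completion: J1=16  J2=25  J3=23  J4=9
Turnaround (C−A): J1=11  J2=21  J3=17  J4=9

J2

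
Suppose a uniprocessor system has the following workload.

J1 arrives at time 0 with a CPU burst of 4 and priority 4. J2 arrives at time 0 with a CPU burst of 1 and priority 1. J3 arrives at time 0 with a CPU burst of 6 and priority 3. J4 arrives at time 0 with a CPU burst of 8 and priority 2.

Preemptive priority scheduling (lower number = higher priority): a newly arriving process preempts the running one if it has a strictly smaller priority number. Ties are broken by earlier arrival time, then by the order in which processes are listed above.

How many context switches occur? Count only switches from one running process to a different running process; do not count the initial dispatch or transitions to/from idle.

3

Gantt: | J2 0-1 | J4 1-9 | J3 9-15 | J1 15-19 |
Completion: J1=19  J2=1  J3=15  J4=9
Turnaround (C−A): J1=19  J2=1  J3=15  J4=9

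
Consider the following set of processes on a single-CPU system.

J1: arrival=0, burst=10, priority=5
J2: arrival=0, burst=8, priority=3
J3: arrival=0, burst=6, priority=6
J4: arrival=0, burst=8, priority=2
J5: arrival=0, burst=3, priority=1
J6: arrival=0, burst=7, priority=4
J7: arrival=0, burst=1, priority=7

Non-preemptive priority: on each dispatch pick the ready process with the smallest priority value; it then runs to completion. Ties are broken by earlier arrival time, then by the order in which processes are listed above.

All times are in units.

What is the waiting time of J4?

Schedule: | J5 0-3 | J4 3-11 | J2 11-19 | J6 19-26 | J1 26-36 | J3 36-42 | J7 42-43 |
Completion: J1=36  J2=19  J3=42  J4=11  J5=3  J6=26  J7=43
Turnaround (C−A): J1=36  J2=19  J3=42  J4=11  J5=3  J6=26  J7=43
Waiting(J4) = turnaround − burst = 11 − 8 = 3

3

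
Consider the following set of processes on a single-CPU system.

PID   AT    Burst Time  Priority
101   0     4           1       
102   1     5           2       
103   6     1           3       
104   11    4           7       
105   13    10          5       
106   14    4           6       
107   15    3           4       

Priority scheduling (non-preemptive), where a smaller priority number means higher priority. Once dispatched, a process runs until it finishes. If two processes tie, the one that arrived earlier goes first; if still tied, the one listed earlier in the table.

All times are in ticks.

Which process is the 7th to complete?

106

Timeline: | 101 0-4 | 102 4-9 | 103 9-10 | idle 10-11 | 104 11-15 | 107 15-18 | 105 18-28 | 106 28-32 |
Completion: 101=4  102=9  103=10  104=15  105=28  106=32  107=18
Finish order: 101 → 102 → 103 → 104 → 107 → 105 → 106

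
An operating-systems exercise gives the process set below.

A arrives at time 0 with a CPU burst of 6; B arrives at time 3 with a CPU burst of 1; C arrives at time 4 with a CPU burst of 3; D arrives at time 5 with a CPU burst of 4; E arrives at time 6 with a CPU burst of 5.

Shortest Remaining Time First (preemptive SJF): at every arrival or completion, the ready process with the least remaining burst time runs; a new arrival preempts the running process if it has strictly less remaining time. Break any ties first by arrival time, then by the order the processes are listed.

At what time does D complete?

14

Gantt: | A 0-3 | B 3-4 | A 4-7 | C 7-10 | D 10-14 | E 14-19 |
Completion: A=7  B=4  C=10  D=14  E=19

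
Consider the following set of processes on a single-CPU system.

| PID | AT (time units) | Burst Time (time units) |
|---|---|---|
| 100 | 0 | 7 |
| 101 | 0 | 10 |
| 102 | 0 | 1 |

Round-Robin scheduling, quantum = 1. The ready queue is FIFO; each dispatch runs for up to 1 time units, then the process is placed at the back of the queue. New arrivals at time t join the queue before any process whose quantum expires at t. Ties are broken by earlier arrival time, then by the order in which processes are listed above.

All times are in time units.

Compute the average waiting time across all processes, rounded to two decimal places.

5.67

Gantt: | 100 0-1 | 101 1-2 | 102 2-3 | 100 3-4 | 101 4-5 | 100 5-6 | 101 6-7 | 100 7-8 | 101 8-9 | 100 9-10 | 101 10-11 | 100 11-12 | 101 12-13 | 100 13-14 | 101 14-18 |
Completion: 100=14  101=18  102=3
Waiting times: 100=7, 101=8, 102=2
Average waiting = (7+8+2) / 3 = 17/3 = 5.67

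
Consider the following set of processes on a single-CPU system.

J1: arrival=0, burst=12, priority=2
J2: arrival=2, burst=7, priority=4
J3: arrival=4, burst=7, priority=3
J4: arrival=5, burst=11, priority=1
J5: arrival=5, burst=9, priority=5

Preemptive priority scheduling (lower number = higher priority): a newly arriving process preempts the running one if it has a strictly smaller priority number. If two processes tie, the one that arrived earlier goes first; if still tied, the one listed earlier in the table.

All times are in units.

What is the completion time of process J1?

23

Timeline: | J1 0-5 | J4 5-16 | J1 16-23 | J3 23-30 | J2 30-37 | J5 37-46 |
Completion: J1=23  J2=37  J3=30  J4=16  J5=46
Turnaround (C−A): J1=23  J2=35  J3=26  J4=11  J5=41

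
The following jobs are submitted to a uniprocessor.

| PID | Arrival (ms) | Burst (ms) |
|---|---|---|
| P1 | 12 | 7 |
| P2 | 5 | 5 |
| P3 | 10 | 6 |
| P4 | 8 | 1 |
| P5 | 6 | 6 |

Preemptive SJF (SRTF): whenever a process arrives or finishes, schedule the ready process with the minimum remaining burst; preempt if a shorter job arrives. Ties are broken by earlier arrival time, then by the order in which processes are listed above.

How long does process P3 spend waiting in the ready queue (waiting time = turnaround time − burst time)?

7

Gantt: | idle 0-5 | P2 5-8 | P4 8-9 | P2 9-11 | P5 11-17 | P3 17-23 | P1 23-30 |
Completion: P1=30  P2=11  P3=23  P4=9  P5=17
Turnaround (C−A): P1=18  P2=6  P3=13  P4=1  P5=11
Waiting(P3) = turnaround − burst = 13 − 6 = 7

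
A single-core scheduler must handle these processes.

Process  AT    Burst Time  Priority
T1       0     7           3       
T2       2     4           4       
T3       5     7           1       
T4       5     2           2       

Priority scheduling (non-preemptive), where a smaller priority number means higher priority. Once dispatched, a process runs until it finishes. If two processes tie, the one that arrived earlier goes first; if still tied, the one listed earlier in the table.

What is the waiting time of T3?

2

Gantt: | T1 0-7 | T3 7-14 | T4 14-16 | T2 16-20 |
Completion: T1=7  T2=20  T3=14  T4=16
Turnaround (C−A): T1=7  T2=18  T3=9  T4=11
Waiting(T3) = turnaround − burst = 9 − 7 = 2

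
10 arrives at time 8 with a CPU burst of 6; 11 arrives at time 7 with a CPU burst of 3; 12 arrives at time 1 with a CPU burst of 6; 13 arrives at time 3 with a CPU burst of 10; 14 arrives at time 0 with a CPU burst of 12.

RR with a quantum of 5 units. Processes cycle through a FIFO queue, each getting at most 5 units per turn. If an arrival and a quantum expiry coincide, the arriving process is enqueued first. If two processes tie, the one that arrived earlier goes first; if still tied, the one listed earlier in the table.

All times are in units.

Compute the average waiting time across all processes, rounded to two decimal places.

20.60

Gantt: | 14 0-5 | 12 5-10 | 13 10-15 | 14 15-20 | 11 20-23 | 10 23-28 | 12 28-29 | 13 29-34 | 14 34-36 | 10 36-37 |
Completion: 10=37  11=23  12=29  13=34  14=36
Turnaround (C−A): 10=29  11=16  12=28  13=31  14=36
Waiting times: 10=23, 11=13, 12=22, 13=21, 14=24
Average waiting = (23+13+22+21+24) / 5 = 103/5 = 20.60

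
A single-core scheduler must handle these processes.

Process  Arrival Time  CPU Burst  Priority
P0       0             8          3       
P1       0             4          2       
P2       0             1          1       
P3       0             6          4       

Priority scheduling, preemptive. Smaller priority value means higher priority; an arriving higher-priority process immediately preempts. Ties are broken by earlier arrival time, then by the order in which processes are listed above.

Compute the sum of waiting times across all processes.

Schedule: | P2 0-1 | P1 1-5 | P0 5-13 | P3 13-19 |
Completion: P0=13  P1=5  P2=1  P3=19
Waiting = turnaround − burst: P0=5, P1=1, P2=0, P3=13
Total waiting = 5 + 1 + 0 + 13 = 19

19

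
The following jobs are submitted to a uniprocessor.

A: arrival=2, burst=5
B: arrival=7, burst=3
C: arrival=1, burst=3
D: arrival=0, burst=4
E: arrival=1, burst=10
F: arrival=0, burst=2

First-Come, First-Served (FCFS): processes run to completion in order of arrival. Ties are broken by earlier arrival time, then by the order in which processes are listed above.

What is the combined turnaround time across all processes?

78

Timeline: | D 0-4 | F 4-6 | C 6-9 | E 9-19 | A 19-24 | B 24-27 |
Completion: A=24  B=27  C=9  D=4  E=19  F=6
Turnaround = completion − arrival: A=22, B=20, C=8, D=4, E=18, F=6
Total turnaround = 22 + 20 + 8 + 4 + 18 + 6 = 78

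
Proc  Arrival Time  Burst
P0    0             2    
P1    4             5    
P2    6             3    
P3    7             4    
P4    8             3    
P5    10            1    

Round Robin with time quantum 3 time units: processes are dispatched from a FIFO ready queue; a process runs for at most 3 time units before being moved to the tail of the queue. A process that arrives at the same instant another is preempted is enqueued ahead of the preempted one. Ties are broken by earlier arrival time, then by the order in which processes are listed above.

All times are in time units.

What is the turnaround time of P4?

Timeline: | P0 0-2 | idle 2-4 | P1 4-7 | P2 7-10 | P3 10-13 | P1 13-15 | P4 15-18 | P5 18-19 | P3 19-20 |
Completion: P0=2  P1=15  P2=10  P3=20  P4=18  P5=19
Turnaround(P4) = completion − arrival = 18 − 8 = 10

10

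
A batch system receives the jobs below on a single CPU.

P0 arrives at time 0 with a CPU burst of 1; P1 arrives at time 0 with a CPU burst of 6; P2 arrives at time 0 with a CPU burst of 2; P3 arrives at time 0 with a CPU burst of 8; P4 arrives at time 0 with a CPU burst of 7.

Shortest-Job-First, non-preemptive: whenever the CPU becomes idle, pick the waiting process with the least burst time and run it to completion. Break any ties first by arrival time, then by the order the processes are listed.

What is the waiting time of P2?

Schedule: | P0 0-1 | P2 1-3 | P1 3-9 | P4 9-16 | P3 16-24 |
Completion: P0=1  P1=9  P2=3  P3=24  P4=16
Waiting(P2) = turnaround − burst = 3 − 2 = 1

1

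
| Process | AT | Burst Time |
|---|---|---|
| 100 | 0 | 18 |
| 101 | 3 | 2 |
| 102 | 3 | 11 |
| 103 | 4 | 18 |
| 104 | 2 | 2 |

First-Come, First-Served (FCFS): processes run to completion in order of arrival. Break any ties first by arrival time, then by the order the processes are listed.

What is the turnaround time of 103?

47

Timeline: | 100 0-18 | 104 18-20 | 101 20-22 | 102 22-33 | 103 33-51 |
Completion: 100=18  101=22  102=33  103=51  104=20
Turnaround(103) = completion − arrival = 51 − 4 = 47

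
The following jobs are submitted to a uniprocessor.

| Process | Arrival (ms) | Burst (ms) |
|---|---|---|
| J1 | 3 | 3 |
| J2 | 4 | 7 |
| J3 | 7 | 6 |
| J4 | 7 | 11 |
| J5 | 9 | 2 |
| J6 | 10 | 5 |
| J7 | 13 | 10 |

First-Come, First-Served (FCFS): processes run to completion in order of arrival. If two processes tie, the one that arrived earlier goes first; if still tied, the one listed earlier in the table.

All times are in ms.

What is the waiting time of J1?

0

Timeline: | idle 0-3 | J1 3-6 | J2 6-13 | J3 13-19 | J4 19-30 | J5 30-32 | J6 32-37 | J7 37-47 |
Completion: J1=6  J2=13  J3=19  J4=30  J5=32  J6=37  J7=47
Waiting(J1) = turnaround − burst = 3 − 3 = 0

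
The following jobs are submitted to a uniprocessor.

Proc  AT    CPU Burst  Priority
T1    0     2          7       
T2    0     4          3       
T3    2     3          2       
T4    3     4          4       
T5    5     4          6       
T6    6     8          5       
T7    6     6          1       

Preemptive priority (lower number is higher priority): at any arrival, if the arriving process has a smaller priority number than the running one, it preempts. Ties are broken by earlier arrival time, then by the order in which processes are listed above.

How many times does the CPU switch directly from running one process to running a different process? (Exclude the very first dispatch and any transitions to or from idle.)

8

Schedule: | T2 0-2 | T3 2-5 | T2 5-6 | T7 6-12 | T2 12-13 | T4 13-17 | T6 17-25 | T5 25-29 | T1 29-31 |
Completion: T1=31  T2=13  T3=5  T4=17  T5=29  T6=25  T7=12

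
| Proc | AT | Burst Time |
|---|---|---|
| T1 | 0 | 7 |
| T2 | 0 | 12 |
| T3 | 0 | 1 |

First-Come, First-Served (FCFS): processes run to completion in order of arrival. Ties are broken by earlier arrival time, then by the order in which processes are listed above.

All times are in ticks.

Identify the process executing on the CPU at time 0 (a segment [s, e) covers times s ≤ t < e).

Timeline: | T1 0-7 | T2 7-19 | T3 19-20 |
Completion: T1=7  T2=19  T3=20

T1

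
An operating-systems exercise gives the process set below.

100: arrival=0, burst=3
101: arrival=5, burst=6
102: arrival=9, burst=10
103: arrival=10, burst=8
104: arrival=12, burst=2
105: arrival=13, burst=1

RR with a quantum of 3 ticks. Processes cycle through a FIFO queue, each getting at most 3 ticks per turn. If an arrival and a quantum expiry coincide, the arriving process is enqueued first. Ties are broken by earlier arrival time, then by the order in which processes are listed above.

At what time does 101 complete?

11

Schedule: | 100 0-3 | idle 3-5 | 101 5-11 | 102 11-14 | 103 14-17 | 104 17-19 | 105 19-20 | 102 20-23 | 103 23-26 | 102 26-29 | 103 29-31 | 102 31-32 |
Completion: 100=3  101=11  102=32  103=31  104=19  105=20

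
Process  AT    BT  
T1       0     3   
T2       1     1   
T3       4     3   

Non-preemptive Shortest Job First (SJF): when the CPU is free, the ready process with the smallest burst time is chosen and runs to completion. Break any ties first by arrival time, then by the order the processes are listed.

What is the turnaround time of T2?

3

Timeline: | T1 0-3 | T2 3-4 | T3 4-7 |
Completion: T1=3  T2=4  T3=7
Turnaround(T2) = completion − arrival = 4 − 1 = 3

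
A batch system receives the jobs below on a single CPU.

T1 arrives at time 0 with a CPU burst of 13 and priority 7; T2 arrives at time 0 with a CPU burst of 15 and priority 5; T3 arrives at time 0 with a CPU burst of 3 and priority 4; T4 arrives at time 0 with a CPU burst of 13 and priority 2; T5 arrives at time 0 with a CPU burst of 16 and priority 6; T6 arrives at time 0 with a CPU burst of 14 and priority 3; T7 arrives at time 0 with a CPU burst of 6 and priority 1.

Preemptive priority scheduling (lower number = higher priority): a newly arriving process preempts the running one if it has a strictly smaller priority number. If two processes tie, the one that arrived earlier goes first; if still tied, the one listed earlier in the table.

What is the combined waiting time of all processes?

Schedule: | T7 0-6 | T4 6-19 | T6 19-33 | T3 33-36 | T2 36-51 | T5 51-67 | T1 67-80 |
Completion: T1=80  T2=51  T3=36  T4=19  T5=67  T6=33  T7=6
Turnaround (C−A): T1=80  T2=51  T3=36  T4=19  T5=67  T6=33  T7=6
Waiting = turnaround − burst: T1=67, T2=36, T3=33, T4=6, T5=51, T6=19, T7=0
Total waiting = 67 + 36 + 33 + 6 + 51 + 19 + 0 = 212

212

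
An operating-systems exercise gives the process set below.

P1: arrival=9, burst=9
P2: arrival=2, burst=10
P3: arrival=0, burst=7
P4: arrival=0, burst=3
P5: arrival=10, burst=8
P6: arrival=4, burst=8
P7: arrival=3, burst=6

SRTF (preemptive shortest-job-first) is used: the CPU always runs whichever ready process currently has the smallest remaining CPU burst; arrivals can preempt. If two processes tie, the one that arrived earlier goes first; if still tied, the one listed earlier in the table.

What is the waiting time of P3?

9

Timeline: | P4 0-3 | P7 3-9 | P3 9-16 | P6 16-24 | P5 24-32 | P1 32-41 | P2 41-51 |
Completion: P1=41  P2=51  P3=16  P4=3  P5=32  P6=24  P7=9
Turnaround (C−A): P1=32  P2=49  P3=16  P4=3  P5=22  P6=20  P7=6
Waiting(P3) = turnaround − burst = 16 − 7 = 9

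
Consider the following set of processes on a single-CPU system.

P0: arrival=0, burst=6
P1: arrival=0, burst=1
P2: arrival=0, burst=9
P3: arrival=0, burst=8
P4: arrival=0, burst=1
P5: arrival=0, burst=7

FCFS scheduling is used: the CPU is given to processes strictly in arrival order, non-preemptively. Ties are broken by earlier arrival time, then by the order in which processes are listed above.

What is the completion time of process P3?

Schedule: | P0 0-6 | P1 6-7 | P2 7-16 | P3 16-24 | P4 24-25 | P5 25-32 |
Completion: P0=6  P1=7  P2=16  P3=24  P4=25  P5=32
Turnaround (C−A): P0=6  P1=7  P2=16  P3=24  P4=25  P5=32

24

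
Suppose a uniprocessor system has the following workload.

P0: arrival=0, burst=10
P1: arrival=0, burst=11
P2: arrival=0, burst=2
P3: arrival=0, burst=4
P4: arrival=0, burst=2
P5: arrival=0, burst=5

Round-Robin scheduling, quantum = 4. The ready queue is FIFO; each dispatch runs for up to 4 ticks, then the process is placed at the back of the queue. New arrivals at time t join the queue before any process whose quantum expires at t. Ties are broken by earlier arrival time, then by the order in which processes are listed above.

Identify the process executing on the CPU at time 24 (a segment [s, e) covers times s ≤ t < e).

P1

Gantt: | P0 0-4 | P1 4-8 | P2 8-10 | P3 10-14 | P4 14-16 | P5 16-20 | P0 20-24 | P1 24-28 | P5 28-29 | P0 29-31 | P1 31-34 |
Completion: P0=31  P1=34  P2=10  P3=14  P4=16  P5=29
Turnaround (C−A): P0=31  P1=34  P2=10  P3=14  P4=16  P5=29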